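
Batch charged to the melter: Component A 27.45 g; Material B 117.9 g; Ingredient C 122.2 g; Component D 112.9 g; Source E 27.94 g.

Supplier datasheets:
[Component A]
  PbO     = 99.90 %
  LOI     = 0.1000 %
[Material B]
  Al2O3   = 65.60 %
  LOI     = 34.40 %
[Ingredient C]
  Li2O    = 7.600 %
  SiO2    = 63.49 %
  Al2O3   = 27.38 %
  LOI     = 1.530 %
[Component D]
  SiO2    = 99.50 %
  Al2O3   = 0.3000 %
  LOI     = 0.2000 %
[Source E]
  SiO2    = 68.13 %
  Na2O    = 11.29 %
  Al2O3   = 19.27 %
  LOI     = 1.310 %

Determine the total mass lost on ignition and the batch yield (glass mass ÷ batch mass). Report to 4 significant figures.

LOI loss = 43.05 g; glass = 365.3 g; yield = 89.46%

Mid-chain values are displayed, rounded to 4 significant figures, at each printed step — every computation maintains full precision from start to finish; each reported figure takes just one rounding; derived quantities (totals, five oxide percentages, LOI, net glass mass, the yield) are re-derived at full float precision from the weighed amounts on 365.3 g of glass as they appear in either problem or answer.
Each material's LOI contribution:
  Component A: 27.45 × 0.001000 = 0.02745 g
  Material B: 117.9 × 0.3440 = 40.56 g
  Ingredient C: 122.2 × 0.01530 = 1.870 g
  Component D: 112.9 × 0.002000 = 0.2258 g
  Source E: 27.94 × 0.01310 = 0.3660 g
Total LOI = 43.05 g
Glass = batch − LOI = 408.4 − 43.05 = 365.3 g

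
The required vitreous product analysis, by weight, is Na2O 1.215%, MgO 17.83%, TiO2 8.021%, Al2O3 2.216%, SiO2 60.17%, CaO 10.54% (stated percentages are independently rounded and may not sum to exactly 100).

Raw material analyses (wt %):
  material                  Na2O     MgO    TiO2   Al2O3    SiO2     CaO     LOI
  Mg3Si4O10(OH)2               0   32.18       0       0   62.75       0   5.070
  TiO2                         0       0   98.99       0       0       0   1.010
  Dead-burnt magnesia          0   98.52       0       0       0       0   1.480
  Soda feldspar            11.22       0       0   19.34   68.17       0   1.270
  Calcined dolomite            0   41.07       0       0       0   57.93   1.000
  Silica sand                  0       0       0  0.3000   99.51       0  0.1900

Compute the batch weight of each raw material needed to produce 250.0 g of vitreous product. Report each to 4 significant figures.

Batch per 250.0 g vitreous product:
  Mg3Si4O10(OH)2: 49.49 g
  TiO2: 20.26 g
  Dead-burnt magnesia: 10.12 g
  Soda feldspar: 27.07 g
  Calcined dolomite: 45.49 g
  Silica sand: 101.4 g
Total batch = 253.8 g; LOI loss = 3.855 g; yield = 98.48%

Working values are displayed rounded to four significant digits within the worked lines — each numeric step maintains full float precision throughout — exactly one rounding goes into each reported result; derived quantities, which include LOI, totals, the six compositions, glass mass, the yield, are carried at full float precision, exactly as shown in question or answer, from the batch weights for 250.0 g of glass.
Target oxide masses per 250.0 g vitreous product:
  Na2O: 1.215% × 250.0 = 3.038 g
  MgO: 17.83% × 250.0 = 44.58 g
  TiO2: 8.021% × 250.0 = 20.05 g
  Al2O3: 2.216% × 250.0 = 5.540 g
  SiO2: 60.17% × 250.0 = 150.4 g
  CaO: 10.54% × 250.0 = 26.35 g
Sums-versus-targets review from the weights as reported, at the basis given (oxide sums agree with the targets net of answer rounding effects):
  Na2O: 27.07·0.1122 = 3.037 g (target 3.038 g)
  MgO: 49.49·0.3218 + 10.12·0.9852 + 45.49·0.4107 = 44.58 g (target 44.58 g)
  TiO2: 20.26·0.9899 = 20.06 g (target 20.05 g)
  Al2O3: 27.07·0.1934 + 101.4·0.003000 = 5.540 g (target 5.540 g)
  SiO2: 49.49·0.6275 + 27.07·0.6817 + 101.4·0.9951 = 150.4 g (target 150.4 g)
  CaO: 45.49·0.5793 = 26.35 g (target 26.35 g)
Glass mass check: total charge less LOI = 250.0 g (targets for the oxides total 250.0 g; the stated basis being 250.0 g — a pure rounding effect).
Summing the batch: Σ batch = 253.8 g; the LOI term Σ batch·LOI equals 3.855 g; as yield: glass ÷ batch → 98.48%.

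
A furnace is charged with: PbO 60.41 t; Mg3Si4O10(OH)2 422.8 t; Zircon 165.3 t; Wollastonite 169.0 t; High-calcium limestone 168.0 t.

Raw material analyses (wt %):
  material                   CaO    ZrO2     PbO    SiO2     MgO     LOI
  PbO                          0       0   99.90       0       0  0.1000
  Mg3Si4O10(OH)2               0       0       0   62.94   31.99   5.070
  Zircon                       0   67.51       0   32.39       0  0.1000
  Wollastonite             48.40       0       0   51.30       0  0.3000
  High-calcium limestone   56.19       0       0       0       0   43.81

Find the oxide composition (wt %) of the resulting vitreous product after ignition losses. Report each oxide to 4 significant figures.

Glass mass = 889.7 t (batch 985.5 − LOI 95.77).
Composition: CaO 19.80%, ZrO2 12.54%, PbO 6.783%, SiO2 45.67%, MgO 15.20%

Intermediates appear, with 4-significant-digit rounding, within the worked lines; every computation carries full float precision end to end. Every reported value receives exactly one rounding — all derived quantities are carried using the weight values on 889.7 t of glass at full float precision (five oxide percentages, the yield, ignition loss, net glass mass, the totals), exactly as shown in the problem or the answer.
Per-oxide mass from batch:
  CaO: 169.0·0.4840 + 168.0·0.5619 = 176.2 t
  ZrO2: 165.3·0.6751 = 111.6 t
  PbO: 60.41·0.9990 = 60.35 t
  SiO2: 422.8·0.6294 + 165.3·0.3239 + 169.0·0.5130 = 406.3 t
  MgO: 422.8·0.3199 = 135.3 t
LOI: 60.41·0.001000 + 422.8·0.05070 + 165.3·0.001000 + 169.0·0.003000 + 168.0·0.4381 = 95.77 t
Glass mass = batch − LOI = 985.5 − 95.77 = 889.7 t (consistent with Σ oxide mass)
oxide / glass × 100 gives the wt %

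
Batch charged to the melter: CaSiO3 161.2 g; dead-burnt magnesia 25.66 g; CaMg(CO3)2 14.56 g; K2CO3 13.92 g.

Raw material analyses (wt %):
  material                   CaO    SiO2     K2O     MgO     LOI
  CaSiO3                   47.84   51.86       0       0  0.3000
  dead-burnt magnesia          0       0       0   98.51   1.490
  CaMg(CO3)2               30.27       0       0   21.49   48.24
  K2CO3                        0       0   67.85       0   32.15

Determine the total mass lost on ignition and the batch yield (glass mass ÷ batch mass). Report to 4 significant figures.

The intermediate values are printed, with 4-significant-digit rounding, when written out. All internal work holds full precision from start to finish; a single rounding produces every reported value; the derived quantities, including net glass mass, four oxide percentages, the yield, the totals, LOI, are re-derived using the weight values at 203.0 g of glass in full precision, precisely as stated by the problem or the answer.
Each material's LOI contribution:
  CaSiO3: 161.2 × 0.003000 = 0.4836 g
  dead-burnt magnesia: 25.66 × 0.01490 = 0.3823 g
  CaMg(CO3)2: 14.56 × 0.4824 = 7.024 g
  K2CO3: 13.92 × 0.3215 = 4.475 g
Total LOI = 12.36 g
Glass = batch − LOI = 215.3 − 12.36 = 203.0 g

LOI loss = 12.36 g; glass = 203.0 g; yield = 94.26%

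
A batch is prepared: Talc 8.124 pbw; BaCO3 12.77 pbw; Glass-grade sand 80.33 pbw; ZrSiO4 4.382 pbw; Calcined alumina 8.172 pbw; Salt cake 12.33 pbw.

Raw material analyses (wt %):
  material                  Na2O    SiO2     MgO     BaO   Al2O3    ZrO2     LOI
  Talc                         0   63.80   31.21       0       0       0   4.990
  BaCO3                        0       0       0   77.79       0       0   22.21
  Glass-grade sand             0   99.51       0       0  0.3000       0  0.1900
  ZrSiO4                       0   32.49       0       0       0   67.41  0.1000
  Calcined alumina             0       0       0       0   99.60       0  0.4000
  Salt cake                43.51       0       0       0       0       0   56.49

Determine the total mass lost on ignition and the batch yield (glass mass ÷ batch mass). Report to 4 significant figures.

Full float precision is carried at every stage. In-progress results are printed with 4-significant-figure rounding when written out — every reported result is rounded just once; the derived quantities are re-derived using the weight values at 115.7 pbw of glass at full precision (six oxide percentages, yield, totals, LOI, glass mass) exactly as shown in the question or the answer.
Loss on ignition, line by line:
  Talc: 8.124 × 0.04990 = 0.4054 pbw
  BaCO3: 12.77 × 0.2221 = 2.836 pbw
  Glass-grade sand: 80.33 × 0.001900 = 0.1526 pbw
  ZrSiO4: 4.382 × 0.001000 = 0.004382 pbw
  Calcined alumina: 8.172 × 0.004000 = 0.03269 pbw
  Salt cake: 12.33 × 0.5649 = 6.965 pbw
Total LOI = 10.40 pbw
Glass = batch − LOI = 126.1 − 10.40 = 115.7 pbw

LOI loss = 10.40 pbw; glass = 115.7 pbw; yield = 91.76%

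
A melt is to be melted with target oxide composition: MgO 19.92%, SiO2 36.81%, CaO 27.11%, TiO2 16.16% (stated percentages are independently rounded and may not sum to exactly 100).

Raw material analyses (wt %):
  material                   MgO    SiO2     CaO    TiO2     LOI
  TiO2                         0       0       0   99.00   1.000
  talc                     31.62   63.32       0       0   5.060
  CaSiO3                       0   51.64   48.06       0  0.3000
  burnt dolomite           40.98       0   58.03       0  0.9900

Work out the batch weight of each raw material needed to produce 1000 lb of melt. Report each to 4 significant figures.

Batch per 1000 lb melt:
  TiO2: 163.2 lb
  talc: 340.9 lb
  CaSiO3: 294.8 lb
  burnt dolomite: 223.0 lb
Total batch = 1022 lb; LOI loss = 21.97 lb; yield = 97.85%

All arithmetic carries full float precision at all times. The intermediate values are shown (rounded to 4 significant digits) between the steps; every reported number takes a single rounding. The derived quantities, which include four oxide percentages, net glass mass, ignition loss, the yield, totals, are rebuilt in full float precision, as they appear in question or answer, from the batch weights for 1000 lb of glass.
The oxide mass targets at 1000 lb melt:
  MgO: 19.92% × 1000 = 199.2 lb
  SiO2: 36.81% × 1000 = 368.1 lb
  CaO: 27.11% × 1000 = 271.1 lb
  TiO2: 16.16% × 1000 = 161.6 lb
Balance tally, oxide-wise, given the weights on record, per the basis as stated (sum by sum, the targets are met within answer rounding):
  MgO: 340.9·0.3162 + 223.0·0.4098 = 199.2 lb (target 199.2 lb)
  SiO2: 340.9·0.6332 + 294.8·0.5164 = 368.1 lb (target 368.1 lb)
  CaO: 294.8·0.4806 + 223.0·0.5803 = 271.1 lb (target 271.1 lb)
  TiO2: 163.2·0.9900 = 161.6 lb (target 161.6 lb)
Glass-mass closure: the batch minus its LOI: 999.9 lb (summing oxide targets gives 1000 lb; basis as stated: 1000 lb — a pure rounding effect).
Batch grand total — Σ batch = 1022 lb; Σ batch·LOI gives LOI loss = 21.97 lb; glass ÷ batch gives a yield of 97.85%.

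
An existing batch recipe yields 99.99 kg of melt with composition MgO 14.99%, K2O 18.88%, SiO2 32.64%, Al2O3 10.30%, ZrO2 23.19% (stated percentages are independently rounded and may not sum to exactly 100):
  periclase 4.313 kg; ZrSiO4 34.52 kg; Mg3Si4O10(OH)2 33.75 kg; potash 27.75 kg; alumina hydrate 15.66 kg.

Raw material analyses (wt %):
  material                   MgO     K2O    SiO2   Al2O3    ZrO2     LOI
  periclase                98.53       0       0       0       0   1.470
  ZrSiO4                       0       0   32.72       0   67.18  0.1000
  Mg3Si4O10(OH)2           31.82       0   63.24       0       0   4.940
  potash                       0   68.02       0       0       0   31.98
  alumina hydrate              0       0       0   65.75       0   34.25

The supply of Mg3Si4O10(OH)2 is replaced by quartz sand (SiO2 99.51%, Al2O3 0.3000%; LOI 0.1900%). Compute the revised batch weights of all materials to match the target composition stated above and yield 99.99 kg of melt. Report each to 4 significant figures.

Intermediates are rounded to 4 significant figures when quoted; the whole derivation holds full precision from start to finish. Exactly one rounding goes into every reported number. Derived quantities are carried at full float precision (the five compositions, glass mass, the yield, LOI, totals) from the batch weights at 99.99 kg of glass, as quoted within the problem or the answer.
Target oxide masses per 99.99 kg melt:
  MgO: 14.99% × 99.99 = 14.99 kg
  K2O: 18.88% × 99.99 = 18.88 kg
  SiO2: 32.64% × 99.99 = 32.64 kg
  Al2O3: 10.30% × 99.99 = 10.30 kg
  ZrO2: 23.19% × 99.99 = 23.19 kg
Sums-versus-targets review on the weights just shown, for the quoted basis mass (oxide sums agree with the targets once rounding is allowed for):
  MgO: 15.21·0.9853 = 14.99 kg (target 14.99 kg)
  K2O: 27.75·0.6802 = 18.88 kg (target 18.88 kg)
  SiO2: 34.52·0.3272 + 21.45·0.9951 = 32.64 kg (target 32.64 kg)
  Al2O3: 21.45·0.003000 + 15.57·0.6575 = 10.30 kg (target 10.30 kg)
  ZrO2: 34.52·0.6718 = 23.19 kg (target 23.19 kg)
Consistency of the glass mass: the batch minus its LOI: 99.99 kg (the Σ of target masses is 99.99 kg; against the stated basis, 99.99 kg — deltas are rounding alone).
Batch total: Σ batch = 114.5 kg; LOI removed, Σ of batch·LOI: 14.51 kg; the yield ratio, glass ÷ batch: 87.33%.

Revised batch per 99.99 kg melt:
  periclase: 15.21 kg
  ZrSiO4: 34.52 kg
  quartz sand: 21.45 kg
  potash: 27.75 kg
  alumina hydrate: 15.57 kg
Total batch = 114.5 kg; LOI loss = 14.51 kg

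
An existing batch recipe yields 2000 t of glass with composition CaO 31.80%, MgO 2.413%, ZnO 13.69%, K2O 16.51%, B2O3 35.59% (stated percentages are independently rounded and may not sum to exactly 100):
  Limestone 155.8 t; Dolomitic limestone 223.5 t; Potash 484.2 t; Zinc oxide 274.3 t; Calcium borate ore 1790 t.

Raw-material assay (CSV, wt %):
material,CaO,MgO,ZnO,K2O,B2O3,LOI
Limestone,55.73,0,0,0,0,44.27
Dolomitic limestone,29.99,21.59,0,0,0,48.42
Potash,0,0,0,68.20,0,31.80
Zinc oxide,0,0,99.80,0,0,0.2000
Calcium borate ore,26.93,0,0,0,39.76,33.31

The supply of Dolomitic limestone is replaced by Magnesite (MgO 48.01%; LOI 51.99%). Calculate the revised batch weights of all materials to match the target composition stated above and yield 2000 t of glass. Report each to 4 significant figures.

Revised batch per 2000 t glass:
  Limestone: 276.1 t
  Magnesite: 100.5 t
  Potash: 484.2 t
  Zinc oxide: 274.3 t
  Calcium borate ore: 1790 t
Total batch = 2925 t; LOI loss = 925.3 t

Working values are printed rounded to four significant figures in the printout; every computation carries full float precision in every operation. Every reported result is rounded a single time; the derived quantities are computed at full precision (the totals, the five compositions, ignition loss, the yield, net glass mass) starting from the weights per 2000 t of glass precisely as stated by the problem or answer text.
Target masses of each oxide per 2000 t glass:
  CaO: 31.80% × 2000 = 636.0 t
  MgO: 2.413% × 2000 = 48.26 t
  ZnO: 13.69% × 2000 = 273.8 t
  K2O: 16.51% × 2000 = 330.2 t
  B2O3: 35.59% × 2000 = 711.8 t
Sums-versus-targets review working from each reported weight, versus the basis set out (sum by sum, the targets are met within answer rounding):
  CaO: 276.1·0.5573 + 1790·0.2693 = 635.9 t (target 636.0 t)
  MgO: 100.5·0.4801 = 48.25 t (target 48.26 t)
  ZnO: 274.3·0.9980 = 273.8 t (target 273.8 t)
  K2O: 484.2·0.6820 = 330.2 t (target 330.2 t)
  B2O3: 1790·0.3976 = 711.7 t (target 711.8 t)
Mass balance on the glass: Σ batch − LOI loss = 2000 t (summing oxide targets gives 2000 t; against the stated basis, 2000 t — gaps are rounding artifacts).
Total batch = Σ batch = 2925 t; LOI removed, Σ of batch·LOI: 925.3 t; as yield: glass ÷ batch → 68.37%.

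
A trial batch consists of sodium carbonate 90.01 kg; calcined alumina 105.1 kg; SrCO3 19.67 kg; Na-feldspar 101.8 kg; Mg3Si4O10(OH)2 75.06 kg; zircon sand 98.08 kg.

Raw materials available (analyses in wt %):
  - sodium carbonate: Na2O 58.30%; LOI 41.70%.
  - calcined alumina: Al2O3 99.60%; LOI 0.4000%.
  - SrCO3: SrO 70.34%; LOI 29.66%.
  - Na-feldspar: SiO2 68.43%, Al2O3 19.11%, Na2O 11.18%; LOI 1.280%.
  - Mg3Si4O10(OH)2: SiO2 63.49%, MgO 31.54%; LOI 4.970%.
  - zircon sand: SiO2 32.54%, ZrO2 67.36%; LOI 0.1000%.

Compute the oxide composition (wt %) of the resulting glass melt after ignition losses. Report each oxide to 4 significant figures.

Glass mass = 440.8 kg (batch 489.7 − LOI 48.92).
Composition: SiO2 33.85%, SrO 3.139%, Al2O3 28.16%, MgO 5.371%, ZrO2 14.99%, Na2O 14.49%

Mid-chain values are printed rounded to 4 significant digits as written — the working math runs at full float precision in every operation; each reported value takes just one rounding; the derived quantities, which include ignition loss, six oxide percentages, the yield, totals, glass mass, are carried in exact precision, as written in either problem or answer, starting from the weights at 440.8 kg of glass.
Oxide-by-oxide delivered mass:
  SiO2: 101.8·0.6843 + 75.06·0.6349 + 98.08·0.3254 = 149.2 kg
  SrO: 19.67·0.7034 = 13.84 kg
  Al2O3: 105.1·0.9960 + 101.8·0.1911 = 124.1 kg
  MgO: 75.06·0.3154 = 23.67 kg
  ZrO2: 98.08·0.6736 = 66.07 kg
  Na2O: 90.01·0.5830 + 101.8·0.1118 = 63.86 kg
LOI: 90.01·0.4170 + 105.1·0.004000 + 19.67·0.2966 + 101.8·0.01280 + 75.06·0.04970 + 98.08·0.001000 = 48.92 kg
The glass mass, total less LOI, = 489.7 − 48.92 = 440.8 kg (the oxide masses sum to this)
wt % = oxide mass / glass mass × 100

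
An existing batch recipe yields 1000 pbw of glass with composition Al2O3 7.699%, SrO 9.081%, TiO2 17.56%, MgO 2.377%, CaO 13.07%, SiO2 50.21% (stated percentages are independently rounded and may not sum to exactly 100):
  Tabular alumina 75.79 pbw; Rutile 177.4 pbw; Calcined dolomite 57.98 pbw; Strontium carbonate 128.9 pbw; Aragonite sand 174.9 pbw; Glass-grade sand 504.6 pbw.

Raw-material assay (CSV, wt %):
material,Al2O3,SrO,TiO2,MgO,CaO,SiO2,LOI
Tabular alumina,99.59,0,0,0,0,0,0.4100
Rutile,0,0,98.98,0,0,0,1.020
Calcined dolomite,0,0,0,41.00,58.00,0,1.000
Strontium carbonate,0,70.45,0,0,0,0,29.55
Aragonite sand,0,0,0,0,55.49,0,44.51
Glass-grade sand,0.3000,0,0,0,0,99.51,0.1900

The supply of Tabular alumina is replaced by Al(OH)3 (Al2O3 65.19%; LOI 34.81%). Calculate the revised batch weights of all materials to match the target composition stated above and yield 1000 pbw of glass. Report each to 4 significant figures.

Each numeric step holds full float precision at each step. In-progress results are shown rounded off to 4 significant figures when written out. Each reported value is rounded a single time — derived quantities (six oxide percentages, totals, yield, ignition loss, glass mass) are recomputed starting from the weights at 1000 pbw of glass at full precision, as they appear in problem or answer.
Target oxide masses per 1000 pbw glass:
  Al2O3: 7.699% × 1000 = 76.99 pbw
  SrO: 9.081% × 1000 = 90.81 pbw
  TiO2: 17.56% × 1000 = 175.6 pbw
  MgO: 2.377% × 1000 = 23.77 pbw
  CaO: 13.07% × 1000 = 130.7 pbw
  SiO2: 50.21% × 1000 = 502.1 pbw
Verifying the oxide balance applying the batch weights above, on the stated basis (every target is met by its sum up to rounding of the answer):
  Al2O3: 115.8·0.6519 + 504.6·0.003000 = 77.00 pbw (target 76.99 pbw)
  SrO: 128.9·0.7045 = 90.81 pbw (target 90.81 pbw)
  TiO2: 177.4·0.9898 = 175.6 pbw (target 175.6 pbw)
  MgO: 57.98·0.4100 = 23.77 pbw (target 23.77 pbw)
  CaO: 57.98·0.5800 + 174.9·0.5549 = 130.7 pbw (target 130.7 pbw)
  SiO2: 504.6·0.9951 = 502.1 pbw (target 502.1 pbw)
Mass balance on the glass: Σ batch − LOI loss = 1000 pbw (summing oxide targets gives 1000 pbw; with the basis standing at 1000 pbw — deltas are rounding alone).
Adding the batch up: Σ batch = 1160 pbw; the LOI term Σ batch·LOI equals 159.6 pbw; yield: glass divided by total = 86.24%.

Revised batch per 1000 pbw glass:
  Al(OH)3: 115.8 pbw
  Rutile: 177.4 pbw
  Calcined dolomite: 57.98 pbw
  Strontium carbonate: 128.9 pbw
  Aragonite sand: 174.9 pbw
  Glass-grade sand: 504.6 pbw
Total batch = 1160 pbw; LOI loss = 159.6 pbw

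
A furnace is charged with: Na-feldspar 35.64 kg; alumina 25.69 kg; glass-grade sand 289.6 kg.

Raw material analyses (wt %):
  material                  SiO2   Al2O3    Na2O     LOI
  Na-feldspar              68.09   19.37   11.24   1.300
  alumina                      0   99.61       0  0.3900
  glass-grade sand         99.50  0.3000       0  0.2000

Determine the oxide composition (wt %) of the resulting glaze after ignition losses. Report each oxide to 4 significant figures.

The intermediate values are printed rounded to four significant digits in the printout — each numeric step runs at full precision from first step to last. Every reported number undergoes a single rounding; the derived quantities (net glass mass, yield, ignition loss, three oxide percentages, totals) are re-derived using the weight values at 349.8 kg of glass at full precision, as quoted within question or answer.
Oxide-by-oxide delivered mass:
  SiO2: 35.64·0.6809 + 289.6·0.9950 = 312.4 kg
  Al2O3: 35.64·0.1937 + 25.69·0.9961 + 289.6·0.003000 = 33.36 kg
  Na2O: 35.64·0.1124 = 4.006 kg
LOI: 35.64·0.01300 + 25.69·0.003900 + 289.6·0.002000 = 1.143 kg
The glass mass, total less LOI, = 350.9 − 1.143 = 349.8 kg (the oxide masses sum to this)
wt %: oxide over glass, times 100

Glass mass = 349.8 kg (batch 350.9 − LOI 1.143).
Composition: SiO2 89.32%, Al2O3 9.538%, Na2O 1.145%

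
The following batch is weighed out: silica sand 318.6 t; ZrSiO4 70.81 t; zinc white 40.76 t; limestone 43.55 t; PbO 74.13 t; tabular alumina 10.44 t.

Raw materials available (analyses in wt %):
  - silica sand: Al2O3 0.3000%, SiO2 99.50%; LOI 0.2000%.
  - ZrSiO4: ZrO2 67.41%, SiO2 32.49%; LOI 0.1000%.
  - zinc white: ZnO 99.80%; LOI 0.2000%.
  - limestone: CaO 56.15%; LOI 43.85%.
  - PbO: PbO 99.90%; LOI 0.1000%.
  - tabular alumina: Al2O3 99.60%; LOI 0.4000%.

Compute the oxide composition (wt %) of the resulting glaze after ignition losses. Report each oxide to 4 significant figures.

Glass mass = 538.3 t (batch 558.3 − LOI 20.00).
Composition: ZrO2 8.868%, ZnO 7.557%, Al2O3 2.109%, CaO 4.543%, SiO2 63.17%, PbO 13.76%

Mid-chain values are printed with 4-significant-digit rounding between the steps — all internal work runs at full precision at every stage; each reported value is rounded once only. Derived quantities (yield, ignition loss, totals, the six compositions, glass mass) are carried from the batch weights per 538.3 t of glass at full float precision, as set out in question or answer.
Delivered oxide masses:
  ZrO2: 70.81·0.6741 = 47.73 t
  ZnO: 40.76·0.9980 = 40.68 t
  Al2O3: 318.6·0.003000 + 10.44·0.9960 = 11.35 t
  CaO: 43.55·0.5615 = 24.45 t
  SiO2: 318.6·0.9950 + 70.81·0.3249 = 340.0 t
  PbO: 74.13·0.9990 = 74.06 t
LOI: 318.6·0.002000 + 70.81·0.001000 + 40.76·0.002000 + 43.55·0.4385 + 74.13·0.001000 + 10.44·0.004000 = 20.00 t
The glass mass, total less LOI, = 558.3 − 20.00 = 538.3 t (matching Σ of the oxides)
wt % = oxide mass / glass mass × 100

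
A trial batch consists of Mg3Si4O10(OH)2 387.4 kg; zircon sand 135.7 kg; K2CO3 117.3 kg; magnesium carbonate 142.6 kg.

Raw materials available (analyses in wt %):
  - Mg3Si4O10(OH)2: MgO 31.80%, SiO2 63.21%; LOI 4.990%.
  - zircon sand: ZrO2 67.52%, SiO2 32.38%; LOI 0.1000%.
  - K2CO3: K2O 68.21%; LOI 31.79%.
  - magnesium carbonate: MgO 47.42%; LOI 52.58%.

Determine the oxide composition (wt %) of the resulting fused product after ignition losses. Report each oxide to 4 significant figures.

All arithmetic carries full precision at each step. Mid-chain values are displayed, rounded to four significant digits, between the steps. Exactly one rounding is applied to every reported value; the derived quantities are recomputed in exact precision (yield, four oxide percentages, totals, ignition loss, glass mass) using the weight values for 651.3 kg of glass, as they appear in the problem or the answer.
Oxide masses out of the charge:
  MgO: 387.4·0.3180 + 142.6·0.4742 = 190.8 kg
  ZrO2: 135.7·0.6752 = 91.62 kg
  SiO2: 387.4·0.6321 + 135.7·0.3238 = 288.8 kg
  K2O: 117.3·0.6821 = 80.01 kg
LOI: 387.4·0.04990 + 135.7·0.001000 + 117.3·0.3179 + 142.6·0.5258 = 131.7 kg
Glass = total batch minus LOI = 783.0 − 131.7 = 651.3 kg (equal to the oxide-mass sum)
percent share: oxide ÷ glass, ×100

Glass mass = 651.3 kg (batch 783.0 − LOI 131.7).
Composition: MgO 29.30%, ZrO2 14.07%, SiO2 44.35%, K2O 12.29%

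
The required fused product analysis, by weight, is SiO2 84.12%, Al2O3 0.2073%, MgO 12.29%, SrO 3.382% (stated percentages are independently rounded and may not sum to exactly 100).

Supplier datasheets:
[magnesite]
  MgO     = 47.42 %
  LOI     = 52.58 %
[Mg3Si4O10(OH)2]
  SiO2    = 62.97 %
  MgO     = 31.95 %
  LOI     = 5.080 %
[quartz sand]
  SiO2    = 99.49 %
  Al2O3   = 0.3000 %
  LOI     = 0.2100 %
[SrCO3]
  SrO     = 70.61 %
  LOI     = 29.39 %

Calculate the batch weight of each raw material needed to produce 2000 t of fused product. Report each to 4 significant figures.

Batch per 2000 t fused product:
  magnesite: 189.4 t
  Mg3Si4O10(OH)2: 488.2 t
  quartz sand: 1382 t
  SrCO3: 95.79 t
Total batch = 2155 t; LOI loss = 155.4 t; yield = 92.79%

The intermediate values are displayed rounded to four significant figures across the worked steps. All internal work carries exact precision at each step. Every reported number takes a single rounding; derived quantities (the yield, four oxide percentages, totals, net glass mass, LOI) are re-derived from the batch weights per 2000 t of glass in full precision, as they appear in question or answer.
The oxide mass targets at 2000 t fused product:
  SiO2: 84.12% × 2000 = 1682 t
  Al2O3: 0.2073% × 2000 = 4.146 t
  MgO: 12.29% × 2000 = 245.8 t
  SrO: 3.382% × 2000 = 67.64 t
Mass-balance tally per oxide with the batch weights as given, against the basis in use (oxide sums agree with the targets given rounding of the digits):
  SiO2: 488.2·0.6297 + 1382·0.9949 = 1682 t (target 1682 t)
  Al2O3: 1382·0.003000 = 4.146 t (target 4.146 t)
  MgO: 189.4·0.4742 + 488.2·0.3195 = 245.8 t (target 245.8 t)
  SrO: 95.79·0.7061 = 67.64 t (target 67.64 t)
Auditing the glass mass value: batch total minus LOI = 2000 t (summing oxide targets gives 2000 t; with the basis standing at 2000 t — gaps are rounding artifacts).
Batch grand total — Σ batch = 2155 t; LOI loss = Σ batch·LOI = 155.4 t; yield = glass ÷ total batch = 92.79%.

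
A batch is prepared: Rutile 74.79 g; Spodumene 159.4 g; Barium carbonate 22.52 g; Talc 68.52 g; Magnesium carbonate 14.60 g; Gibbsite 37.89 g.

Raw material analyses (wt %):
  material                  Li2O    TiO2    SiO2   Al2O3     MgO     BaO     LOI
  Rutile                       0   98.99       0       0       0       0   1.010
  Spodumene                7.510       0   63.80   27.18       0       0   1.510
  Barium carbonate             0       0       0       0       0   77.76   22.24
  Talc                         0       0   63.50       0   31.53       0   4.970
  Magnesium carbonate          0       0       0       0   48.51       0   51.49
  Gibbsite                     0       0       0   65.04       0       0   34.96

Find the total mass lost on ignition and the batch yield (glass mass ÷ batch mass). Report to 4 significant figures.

LOI loss = 32.34 g; glass = 345.4 g; yield = 91.44%

The intermediate values appear (rounded to four significant figures) when written out — the whole derivation runs at full precision through every step — each reported result is rounded once only; the derived quantities are carried from the batch weights on 345.4 g of glass in full precision (the six compositions, net glass mass, the yield, totals, ignition loss), as they appear in the problem or the answer.
LOI of each material in turn:
  Rutile: 74.79 × 0.01010 = 0.7554 g
  Spodumene: 159.4 × 0.01510 = 2.407 g
  Barium carbonate: 22.52 × 0.2224 = 5.008 g
  Talc: 68.52 × 0.04970 = 3.405 g
  Magnesium carbonate: 14.60 × 0.5149 = 7.518 g
  Gibbsite: 37.89 × 0.3496 = 13.25 g
Total LOI = 32.34 g
Glass = batch − LOI = 377.7 − 32.34 = 345.4 g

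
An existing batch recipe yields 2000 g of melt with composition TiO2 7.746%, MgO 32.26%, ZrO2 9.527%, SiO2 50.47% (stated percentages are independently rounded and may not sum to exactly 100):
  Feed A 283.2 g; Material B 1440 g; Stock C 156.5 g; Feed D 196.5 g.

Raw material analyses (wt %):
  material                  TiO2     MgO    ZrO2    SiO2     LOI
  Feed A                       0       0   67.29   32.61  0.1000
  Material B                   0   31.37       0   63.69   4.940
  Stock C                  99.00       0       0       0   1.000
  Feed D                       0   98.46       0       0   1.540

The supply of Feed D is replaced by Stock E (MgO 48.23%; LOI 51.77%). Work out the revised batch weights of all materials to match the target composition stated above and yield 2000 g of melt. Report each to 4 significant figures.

Revised batch per 2000 g melt:
  Feed A: 283.2 g
  Material B: 1440 g
  Stock C: 156.5 g
  Stock E: 401.2 g
Total batch = 2281 g; LOI loss = 280.7 g

The whole derivation holds full precision from start to finish — working values are printed, rounded to four significant digits, within the worked lines — every reported number sees exactly one rounding — derived quantities, including four oxide percentages, ignition loss, the yield, glass mass, totals, are re-derived from the weighed amounts per 2000 g of glass in exact precision as set out in the problem or the answer.
Target oxide masses per 2000 g melt:
  TiO2: 7.746% × 2000 = 154.9 g
  MgO: 32.26% × 2000 = 645.2 g
  ZrO2: 9.527% × 2000 = 190.5 g
  SiO2: 50.47% × 2000 = 1009 g
Oxide-by-oxide audit on the weights just shown, at the basis given (each sum matches its target mass up to rounding of the answer):
  TiO2: 156.5·0.9900 = 154.9 g (target 154.9 g)
  MgO: 1440·0.3137 + 401.2·0.4823 = 645.2 g (target 645.2 g)
  ZrO2: 283.2·0.6729 = 190.6 g (target 190.5 g)
  SiO2: 283.2·0.3261 + 1440·0.6369 = 1009 g (target 1009 g)
Consistency of the glass mass: batch Σ − ignition loss = 2000 g (oxide target masses add up to 2000 g; the stated basis being 2000 g — a pure rounding effect).
Batch grand total — Σ batch = 2281 g; Σ batch·LOI gives LOI loss = 280.7 g; the yield ratio, glass ÷ batch: 87.69%.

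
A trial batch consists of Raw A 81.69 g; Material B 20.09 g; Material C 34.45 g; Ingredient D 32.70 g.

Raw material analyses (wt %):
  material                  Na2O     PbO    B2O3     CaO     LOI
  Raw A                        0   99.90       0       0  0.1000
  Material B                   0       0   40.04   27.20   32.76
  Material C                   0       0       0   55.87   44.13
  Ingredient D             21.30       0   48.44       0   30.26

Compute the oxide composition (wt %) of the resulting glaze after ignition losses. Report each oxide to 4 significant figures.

Glass mass = 137.2 g (batch 168.9 − LOI 31.76).
Composition: Na2O 5.078%, PbO 59.49%, B2O3 17.41%, CaO 18.02%

Working values are shown rounded off to 4 significant digits alongside each step. All arithmetic carries full precision at each step. Each reported result carries a single rounding. Derived quantities (LOI, the totals, glass mass, the yield, four oxide percentages) are recomputed at full float precision from the batch weights per 137.2 g of glass as quoted within the question or the answer.
Mass of each oxide from the mix:
  Na2O: 32.70·0.2130 = 6.965 g
  PbO: 81.69·0.9990 = 81.61 g
  B2O3: 20.09·0.4004 + 32.70·0.4844 = 23.88 g
  CaO: 20.09·0.2720 + 34.45·0.5587 = 24.71 g
LOI: 81.69·0.001000 + 20.09·0.3276 + 34.45·0.4413 + 32.70·0.3026 = 31.76 g
The glass mass, total less LOI, = 168.9 − 31.76 = 137.2 g (= Σ oxide masses)
wt % = 100 × oxide mass / glass mass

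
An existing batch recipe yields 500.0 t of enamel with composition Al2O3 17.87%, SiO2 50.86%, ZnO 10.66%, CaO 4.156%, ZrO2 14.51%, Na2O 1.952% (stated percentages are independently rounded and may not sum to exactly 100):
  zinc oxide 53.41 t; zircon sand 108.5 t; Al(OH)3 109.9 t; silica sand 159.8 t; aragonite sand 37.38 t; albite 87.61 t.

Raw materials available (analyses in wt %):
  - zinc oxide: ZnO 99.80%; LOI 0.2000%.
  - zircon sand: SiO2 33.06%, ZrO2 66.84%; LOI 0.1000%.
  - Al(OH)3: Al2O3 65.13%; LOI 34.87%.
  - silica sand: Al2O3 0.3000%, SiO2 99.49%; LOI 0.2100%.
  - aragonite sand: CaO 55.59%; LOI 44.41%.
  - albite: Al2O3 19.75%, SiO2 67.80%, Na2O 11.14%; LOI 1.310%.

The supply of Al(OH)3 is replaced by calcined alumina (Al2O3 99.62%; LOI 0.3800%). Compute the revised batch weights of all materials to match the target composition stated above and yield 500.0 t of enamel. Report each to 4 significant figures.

Revised batch per 500.0 t enamel:
  zinc oxide: 53.41 t
  zircon sand: 108.5 t
  calcined alumina: 71.84 t
  silica sand: 159.8 t
  aragonite sand: 37.38 t
  albite: 87.61 t
Total batch = 518.5 t; LOI loss = 18.57 t

Working values are printed rounded to 4 significant figures as written — full precision is kept from start to finish. Each reported value undergoes a single rounding; derived quantities, which include the totals, net glass mass, the yield, six oxide percentages, ignition loss, are computed at full float precision, as written in the question or the answer, from the weighed amounts on 500.0 t of glass.
The oxide mass targets at 500.0 t enamel:
  Al2O3: 17.87% × 500.0 = 89.35 t
  SiO2: 50.86% × 500.0 = 254.3 t
  ZnO: 10.66% × 500.0 = 53.30 t
  CaO: 4.156% × 500.0 = 20.78 t
  ZrO2: 14.51% × 500.0 = 72.55 t
  Na2O: 1.952% × 500.0 = 9.760 t
Verifying the oxide balance given the weights on record, for the quoted basis mass (oxide sums agree with the targets exact up to rounding of places):
  Al2O3: 71.84·0.9962 + 159.8·0.003000 + 87.61·0.1975 = 89.35 t (target 89.35 t)
  SiO2: 108.5·0.3306 + 159.8·0.9949 + 87.61·0.6780 = 254.3 t (target 254.3 t)
  ZnO: 53.41·0.9980 = 53.30 t (target 53.30 t)
  CaO: 37.38·0.5559 = 20.78 t (target 20.78 t)
  ZrO2: 108.5·0.6684 = 72.52 t (target 72.55 t)
  Na2O: 87.61·0.1114 = 9.760 t (target 9.760 t)
Glass-mass sanity pass: batch total minus LOI = 500.0 t (the Σ of target masses is 500.0 t; the stated basis being 500.0 t — rounding explains the deltas).
Batch total: Σ batch = 518.5 t; the LOI term Σ batch·LOI equals 18.57 t; yield, glass over the total, = 96.42%.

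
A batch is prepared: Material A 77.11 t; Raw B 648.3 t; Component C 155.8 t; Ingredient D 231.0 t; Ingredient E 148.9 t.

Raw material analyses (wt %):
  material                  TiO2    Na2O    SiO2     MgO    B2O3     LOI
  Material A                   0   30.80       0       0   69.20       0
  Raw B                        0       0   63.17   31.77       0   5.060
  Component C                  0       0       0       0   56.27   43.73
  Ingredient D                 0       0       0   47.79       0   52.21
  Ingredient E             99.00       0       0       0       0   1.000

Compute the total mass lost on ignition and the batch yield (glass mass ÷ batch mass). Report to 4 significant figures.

Exact precision is held in all steps; in-progress results are printed, rounded to four significant digits, across the worked steps — every reported figure receives exactly one rounding; all derived quantities, including LOI, the totals, the yield, five oxide percentages, net glass mass, are recomputed using the weight values on 1038 t of glass at full float precision as given in either problem or answer.
Each material's LOI contribution:
  Material A: 77.11 × 0 = 0 t
  Raw B: 648.3 × 0.05060 = 32.80 t
  Component C: 155.8 × 0.4373 = 68.13 t
  Ingredient D: 231.0 × 0.5221 = 120.6 t
  Ingredient E: 148.9 × 0.01000 = 1.489 t
Total LOI = 223.0 t
Glass = batch − LOI = 1261 − 223.0 = 1038 t

LOI loss = 223.0 t; glass = 1038 t; yield = 82.31%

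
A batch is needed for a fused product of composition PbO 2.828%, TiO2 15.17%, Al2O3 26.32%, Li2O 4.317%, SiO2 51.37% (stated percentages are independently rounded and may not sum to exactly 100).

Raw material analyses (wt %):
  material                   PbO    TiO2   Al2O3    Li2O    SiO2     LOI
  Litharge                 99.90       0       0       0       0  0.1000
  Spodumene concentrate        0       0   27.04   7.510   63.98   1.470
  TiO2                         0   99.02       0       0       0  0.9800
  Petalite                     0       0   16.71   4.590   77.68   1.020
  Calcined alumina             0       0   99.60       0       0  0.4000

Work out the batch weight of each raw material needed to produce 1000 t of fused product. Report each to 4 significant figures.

Batch per 1000 t fused product:
  Litharge: 28.31 t
  Spodumene concentrate: 343.6 t
  TiO2: 153.2 t
  Petalite: 378.3 t
  Calcined alumina: 107.5 t
Total batch = 1011 t; LOI loss = 10.87 t; yield = 98.92%

In-progress results are displayed rounded to four significant digits when written out — all arithmetic holds exact precision at every stage; every reported result takes a single rounding; all derived quantities (five oxide percentages, the yield, net glass mass, ignition loss, totals) are carried in full precision from the batch weights on 1000 t of glass exactly as printed in question or answer.
Per-oxide target masses for 1000 t fused product:
  PbO: 2.828% × 1000 = 28.28 t
  TiO2: 15.17% × 1000 = 151.7 t
  Al2O3: 26.32% × 1000 = 263.2 t
  Li2O: 4.317% × 1000 = 43.17 t
  SiO2: 51.37% × 1000 = 513.7 t
Per-oxide balance check on the weights just shown, relative to the basis at hand (delivered sums recover each target exact up to rounding of places):
  PbO: 28.31·0.9990 = 28.28 t (target 28.28 t)
  TiO2: 153.2·0.9902 = 151.7 t (target 151.7 t)
  Al2O3: 343.6·0.2704 + 378.3·0.1671 + 107.5·0.9960 = 263.2 t (target 263.2 t)
  Li2O: 343.6·0.07510 + 378.3·0.04590 = 43.17 t (target 43.17 t)
  SiO2: 343.6·0.6398 + 378.3·0.7768 = 513.7 t (target 513.7 t)
Glass mass check: batch total minus LOI = 1000 t (the Σ of target masses is 1000 t; stated basis 1000 t — rounding explains the deltas).
Summing the batch: Σ batch = 1011 t; Σ batch·LOI gives LOI loss = 10.87 t; as yield: glass ÷ batch → 98.92%.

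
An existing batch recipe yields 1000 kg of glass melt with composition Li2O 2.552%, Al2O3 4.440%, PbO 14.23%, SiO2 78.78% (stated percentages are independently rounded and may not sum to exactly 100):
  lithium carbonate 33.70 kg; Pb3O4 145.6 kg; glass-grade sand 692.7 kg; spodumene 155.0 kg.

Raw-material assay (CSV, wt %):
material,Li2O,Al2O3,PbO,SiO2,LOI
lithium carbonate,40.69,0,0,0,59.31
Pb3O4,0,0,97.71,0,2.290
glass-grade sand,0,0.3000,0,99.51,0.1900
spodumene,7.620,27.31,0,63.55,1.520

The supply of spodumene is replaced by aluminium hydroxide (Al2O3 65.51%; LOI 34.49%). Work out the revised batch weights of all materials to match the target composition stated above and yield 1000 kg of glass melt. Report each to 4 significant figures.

Every computation holds full float precision at each step — intermediates are printed (rounded to four significant figures) on the page. Exactly one rounding lands on each reported number; derived quantities are recomputed at exact precision (the yield, the four compositions, net glass mass, ignition loss, the totals) from the weighed amounts at 1000 kg of glass as quoted within question or answer.
The oxide mass targets at 1000 kg glass melt:
  Li2O: 2.552% × 1000 = 25.52 kg
  Al2O3: 4.440% × 1000 = 44.40 kg
  PbO: 14.23% × 1000 = 142.3 kg
  SiO2: 78.78% × 1000 = 787.8 kg
Per-oxide balance check given the weights on record, per the basis as stated (sum by sum, the targets are met once rounding is allowed for):
  Li2O: 62.72·0.4069 = 25.52 kg (target 25.52 kg)
  Al2O3: 791.7·0.003000 + 64.15·0.6551 = 44.40 kg (target 44.40 kg)
  PbO: 145.6·0.9771 = 142.3 kg (target 142.3 kg)
  SiO2: 791.7·0.9951 = 787.8 kg (target 787.8 kg)
The glass-mass cross-check: the batch minus its LOI: 1000 kg (targets for the oxides total 1000 kg; the stated basis being 1000 kg — gaps are rounding artifacts).
Summing the batch: Σ batch = 1064 kg; LOI loss = Σ batch·LOI = 64.16 kg; yield = glass ÷ total batch = 93.97%.

Revised batch per 1000 kg glass melt:
  lithium carbonate: 62.72 kg
  Pb3O4: 145.6 kg
  glass-grade sand: 791.7 kg
  aluminium hydroxide: 64.15 kg
Total batch = 1064 kg; LOI loss = 64.16 kg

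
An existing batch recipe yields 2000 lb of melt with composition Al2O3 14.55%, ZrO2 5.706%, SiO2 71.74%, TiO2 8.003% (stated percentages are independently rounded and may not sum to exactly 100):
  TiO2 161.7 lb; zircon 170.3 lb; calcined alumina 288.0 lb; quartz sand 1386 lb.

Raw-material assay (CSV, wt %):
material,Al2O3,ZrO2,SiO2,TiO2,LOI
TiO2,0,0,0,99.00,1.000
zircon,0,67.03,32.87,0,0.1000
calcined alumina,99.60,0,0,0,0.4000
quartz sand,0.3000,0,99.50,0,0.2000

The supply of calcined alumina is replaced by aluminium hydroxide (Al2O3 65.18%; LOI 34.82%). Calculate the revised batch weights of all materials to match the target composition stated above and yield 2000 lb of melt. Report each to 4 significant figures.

Revised batch per 2000 lb melt:
  TiO2: 161.7 lb
  zircon: 170.3 lb
  aluminium hydroxide: 440.1 lb
  quartz sand: 1386 lb
Total batch = 2158 lb; LOI loss = 157.8 lb

Mid-chain values appear, rounded to four significant figures, between the steps — exact precision is kept through the solve. A single rounding finalizes each reported number. Derived quantities (the totals, the four compositions, the yield, ignition loss, net glass mass) are rebuilt at full float precision starting from the weights per 2000 lb of glass, exactly as printed in the question or the answer.
The oxide mass targets at 2000 lb melt:
  Al2O3: 14.55% × 2000 = 291.0 lb
  ZrO2: 5.706% × 2000 = 114.1 lb
  SiO2: 71.74% × 2000 = 1435 lb
  TiO2: 8.003% × 2000 = 160.1 lb
Per-oxide balance check given the weights on record, relative to the basis at hand (delivered sums recover each target once rounding is allowed for):
  Al2O3: 440.1·0.6518 + 1386·0.003000 = 291.0 lb (target 291.0 lb)
  ZrO2: 170.3·0.6703 = 114.2 lb (target 114.1 lb)
  SiO2: 170.3·0.3287 + 1386·0.9950 = 1435 lb (target 1435 lb)
  TiO2: 161.7·0.9900 = 160.1 lb (target 160.1 lb)
The glass-mass cross-check: batch Σ − ignition loss = 2000 lb (the targets, summed, come to 2000 lb; the stated basis being 2000 lb — gaps are rounding artifacts).
Whole-batch sum: Σ batch = 2158 lb; the LOI term Σ batch·LOI equals 157.8 lb; yield, glass over the total, = 92.69%.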